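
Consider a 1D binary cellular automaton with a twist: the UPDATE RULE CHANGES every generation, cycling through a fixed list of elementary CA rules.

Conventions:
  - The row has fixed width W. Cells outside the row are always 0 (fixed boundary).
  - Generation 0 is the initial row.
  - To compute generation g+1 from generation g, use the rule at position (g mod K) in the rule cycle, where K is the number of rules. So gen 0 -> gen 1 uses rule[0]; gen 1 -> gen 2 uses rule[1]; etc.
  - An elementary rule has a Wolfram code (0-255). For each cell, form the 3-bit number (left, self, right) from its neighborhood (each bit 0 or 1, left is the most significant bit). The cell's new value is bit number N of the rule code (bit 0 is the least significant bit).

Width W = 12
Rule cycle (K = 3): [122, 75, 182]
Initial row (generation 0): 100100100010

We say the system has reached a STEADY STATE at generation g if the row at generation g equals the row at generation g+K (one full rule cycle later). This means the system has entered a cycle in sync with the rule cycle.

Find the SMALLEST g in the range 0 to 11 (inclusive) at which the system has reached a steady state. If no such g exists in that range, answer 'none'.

Answer: none

Derivation:
Gen 0: 100100100010
Gen 1 (rule 122): 011011010101
Gen 2 (rule 75): 111011000000
Gen 3 (rule 182): 010100100000
Gen 4 (rule 122): 101011010000
Gen 5 (rule 75): 000011000111
Gen 6 (rule 182): 000100101010
Gen 7 (rule 122): 001011010101
Gen 8 (rule 75): 110011000000
Gen 9 (rule 182): 001100100000
Gen 10 (rule 122): 011111010000
Gen 11 (rule 75): 110001000111
Gen 12 (rule 182): 001011101010
Gen 13 (rule 122): 010110110101
Gen 14 (rule 75): 100110110000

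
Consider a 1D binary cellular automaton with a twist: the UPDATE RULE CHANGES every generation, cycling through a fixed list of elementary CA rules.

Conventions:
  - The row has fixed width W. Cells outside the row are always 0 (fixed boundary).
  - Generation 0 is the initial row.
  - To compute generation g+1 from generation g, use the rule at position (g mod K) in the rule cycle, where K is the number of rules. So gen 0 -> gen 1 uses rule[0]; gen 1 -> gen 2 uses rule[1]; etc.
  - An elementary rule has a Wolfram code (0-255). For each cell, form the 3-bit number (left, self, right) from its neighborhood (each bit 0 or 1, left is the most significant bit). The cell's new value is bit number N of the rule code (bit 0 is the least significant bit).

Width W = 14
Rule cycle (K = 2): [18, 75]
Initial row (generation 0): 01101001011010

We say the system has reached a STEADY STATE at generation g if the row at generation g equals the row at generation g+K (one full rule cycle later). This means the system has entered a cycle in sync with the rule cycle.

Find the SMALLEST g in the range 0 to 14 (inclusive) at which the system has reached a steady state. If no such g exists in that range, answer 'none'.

Answer: 7

Derivation:
Gen 0: 01101001011010
Gen 1 (rule 18): 10000110000001
Gen 2 (rule 75): 00111110111110
Gen 3 (rule 18): 01000000000001
Gen 4 (rule 75): 10011111111110
Gen 5 (rule 18): 01100000000001
Gen 6 (rule 75): 11101111111110
Gen 7 (rule 18): 00000000000001
Gen 8 (rule 75): 11111111111110
Gen 9 (rule 18): 00000000000001
Gen 10 (rule 75): 11111111111110
Gen 11 (rule 18): 00000000000001
Gen 12 (rule 75): 11111111111110
Gen 13 (rule 18): 00000000000001
Gen 14 (rule 75): 11111111111110
Gen 15 (rule 18): 00000000000001
Gen 16 (rule 75): 11111111111110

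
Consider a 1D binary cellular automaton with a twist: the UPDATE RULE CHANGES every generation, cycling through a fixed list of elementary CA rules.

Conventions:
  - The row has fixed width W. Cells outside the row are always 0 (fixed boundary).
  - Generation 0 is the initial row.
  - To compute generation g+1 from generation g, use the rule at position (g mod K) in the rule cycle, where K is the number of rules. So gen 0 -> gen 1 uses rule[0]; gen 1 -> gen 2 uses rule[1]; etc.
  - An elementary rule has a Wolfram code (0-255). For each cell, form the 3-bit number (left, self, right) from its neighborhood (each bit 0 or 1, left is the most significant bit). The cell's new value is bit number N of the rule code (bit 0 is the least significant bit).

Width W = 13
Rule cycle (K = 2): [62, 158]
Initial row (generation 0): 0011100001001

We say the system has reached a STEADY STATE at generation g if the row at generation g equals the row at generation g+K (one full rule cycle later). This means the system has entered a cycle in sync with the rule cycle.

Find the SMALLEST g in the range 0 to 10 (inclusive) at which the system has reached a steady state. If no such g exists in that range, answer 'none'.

Answer: none

Derivation:
Gen 0: 0011100001001
Gen 1 (rule 62): 0110010011111
Gen 2 (rule 158): 1101111111110
Gen 3 (rule 62): 1011000000001
Gen 4 (rule 158): 1010100000011
Gen 5 (rule 62): 1111110000110
Gen 6 (rule 158): 1111101001101
Gen 7 (rule 62): 1000011111011
Gen 8 (rule 158): 1100111110010
Gen 9 (rule 62): 1011100001111
Gen 10 (rule 158): 1011010011110
Gen 11 (rule 62): 1110111110001
Gen 12 (rule 158): 1100111101011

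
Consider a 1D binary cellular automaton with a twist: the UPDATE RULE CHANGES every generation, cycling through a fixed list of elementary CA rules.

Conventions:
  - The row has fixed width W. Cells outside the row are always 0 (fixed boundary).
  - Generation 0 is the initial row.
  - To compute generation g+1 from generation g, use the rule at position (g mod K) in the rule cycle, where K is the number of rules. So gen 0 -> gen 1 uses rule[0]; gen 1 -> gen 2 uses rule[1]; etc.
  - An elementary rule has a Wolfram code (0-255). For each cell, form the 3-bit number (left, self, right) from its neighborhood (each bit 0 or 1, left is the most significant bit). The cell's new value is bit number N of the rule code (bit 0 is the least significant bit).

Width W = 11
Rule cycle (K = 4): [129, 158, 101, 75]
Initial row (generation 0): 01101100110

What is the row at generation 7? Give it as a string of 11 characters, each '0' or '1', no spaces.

Gen 0: 01101100110
Gen 1 (rule 129): 00000000000
Gen 2 (rule 158): 00000000000
Gen 3 (rule 101): 11111111111
Gen 4 (rule 75): 10000000001
Gen 5 (rule 129): 00111111100
Gen 6 (rule 158): 01111111010
Gen 7 (rule 101): 00000001110

Answer: 00000001110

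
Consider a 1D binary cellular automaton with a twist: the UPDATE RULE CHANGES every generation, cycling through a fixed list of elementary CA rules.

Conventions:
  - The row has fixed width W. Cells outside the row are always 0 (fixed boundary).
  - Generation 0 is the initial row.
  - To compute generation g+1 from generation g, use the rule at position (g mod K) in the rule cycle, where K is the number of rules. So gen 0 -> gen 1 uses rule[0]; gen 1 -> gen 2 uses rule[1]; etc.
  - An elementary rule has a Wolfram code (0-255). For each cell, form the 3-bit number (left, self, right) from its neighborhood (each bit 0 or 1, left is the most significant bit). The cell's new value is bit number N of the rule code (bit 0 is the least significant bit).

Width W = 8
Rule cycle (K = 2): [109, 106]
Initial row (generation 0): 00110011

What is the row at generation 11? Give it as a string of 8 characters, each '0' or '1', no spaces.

Gen 0: 00110011
Gen 1 (rule 109): 10110011
Gen 2 (rule 106): 01110111
Gen 3 (rule 109): 01011101
Gen 4 (rule 106): 10110110
Gen 5 (rule 109): 11111110
Gen 6 (rule 106): 10000010
Gen 7 (rule 109): 10111010
Gen 8 (rule 106): 01101100
Gen 9 (rule 109): 01111101
Gen 10 (rule 106): 11000110
Gen 11 (rule 109): 11010110

Answer: 11010110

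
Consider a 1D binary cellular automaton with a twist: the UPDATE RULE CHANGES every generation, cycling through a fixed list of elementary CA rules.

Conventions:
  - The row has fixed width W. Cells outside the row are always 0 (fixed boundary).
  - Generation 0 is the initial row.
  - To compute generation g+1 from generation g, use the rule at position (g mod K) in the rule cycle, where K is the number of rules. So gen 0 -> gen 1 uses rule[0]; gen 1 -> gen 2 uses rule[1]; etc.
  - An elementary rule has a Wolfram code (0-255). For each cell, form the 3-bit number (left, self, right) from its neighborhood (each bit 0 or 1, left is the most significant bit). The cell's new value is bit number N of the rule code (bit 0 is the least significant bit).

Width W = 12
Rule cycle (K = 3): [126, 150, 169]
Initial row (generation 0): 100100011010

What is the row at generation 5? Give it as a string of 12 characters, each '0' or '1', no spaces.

Gen 0: 100100011010
Gen 1 (rule 126): 111110111111
Gen 2 (rule 150): 011100011110
Gen 3 (rule 169): 011001011100
Gen 4 (rule 126): 111111110110
Gen 5 (rule 150): 011111100001

Answer: 011111100001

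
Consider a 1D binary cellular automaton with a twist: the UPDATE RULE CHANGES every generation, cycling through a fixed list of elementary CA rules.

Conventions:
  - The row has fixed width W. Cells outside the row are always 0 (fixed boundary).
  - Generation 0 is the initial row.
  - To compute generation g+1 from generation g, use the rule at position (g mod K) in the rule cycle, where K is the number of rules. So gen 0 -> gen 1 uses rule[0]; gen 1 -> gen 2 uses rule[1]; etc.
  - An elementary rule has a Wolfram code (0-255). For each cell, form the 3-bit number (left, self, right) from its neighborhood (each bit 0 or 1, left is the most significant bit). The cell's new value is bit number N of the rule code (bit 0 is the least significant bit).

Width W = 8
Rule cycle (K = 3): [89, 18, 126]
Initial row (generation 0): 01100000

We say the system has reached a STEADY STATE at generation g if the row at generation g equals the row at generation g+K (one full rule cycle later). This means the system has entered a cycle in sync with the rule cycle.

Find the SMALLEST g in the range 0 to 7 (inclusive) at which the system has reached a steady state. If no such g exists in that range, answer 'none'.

Answer: 4

Derivation:
Gen 0: 01100000
Gen 1 (rule 89): 01111111
Gen 2 (rule 18): 10000000
Gen 3 (rule 126): 11000000
Gen 4 (rule 89): 11111111
Gen 5 (rule 18): 00000000
Gen 6 (rule 126): 00000000
Gen 7 (rule 89): 11111111
Gen 8 (rule 18): 00000000
Gen 9 (rule 126): 00000000
Gen 10 (rule 89): 11111111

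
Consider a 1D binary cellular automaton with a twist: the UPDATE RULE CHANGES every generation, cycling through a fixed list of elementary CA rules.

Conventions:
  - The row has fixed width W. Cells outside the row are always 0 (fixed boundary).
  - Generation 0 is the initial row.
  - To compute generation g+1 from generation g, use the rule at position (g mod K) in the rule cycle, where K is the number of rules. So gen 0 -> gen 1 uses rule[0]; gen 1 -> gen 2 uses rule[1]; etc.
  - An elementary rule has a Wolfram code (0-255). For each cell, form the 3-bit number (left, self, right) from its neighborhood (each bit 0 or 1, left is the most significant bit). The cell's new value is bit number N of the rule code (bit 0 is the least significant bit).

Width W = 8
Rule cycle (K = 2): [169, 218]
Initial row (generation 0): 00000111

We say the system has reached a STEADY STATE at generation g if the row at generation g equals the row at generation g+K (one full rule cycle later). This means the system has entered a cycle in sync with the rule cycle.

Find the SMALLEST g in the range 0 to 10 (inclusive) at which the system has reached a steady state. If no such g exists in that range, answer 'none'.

Gen 0: 00000111
Gen 1 (rule 169): 11110110
Gen 2 (rule 218): 11110111
Gen 3 (rule 169): 11101110
Gen 4 (rule 218): 11101111
Gen 5 (rule 169): 11011110
Gen 6 (rule 218): 11011111
Gen 7 (rule 169): 10111110
Gen 8 (rule 218): 00111111
Gen 9 (rule 169): 10111110
Gen 10 (rule 218): 00111111
Gen 11 (rule 169): 10111110
Gen 12 (rule 218): 00111111

Answer: 7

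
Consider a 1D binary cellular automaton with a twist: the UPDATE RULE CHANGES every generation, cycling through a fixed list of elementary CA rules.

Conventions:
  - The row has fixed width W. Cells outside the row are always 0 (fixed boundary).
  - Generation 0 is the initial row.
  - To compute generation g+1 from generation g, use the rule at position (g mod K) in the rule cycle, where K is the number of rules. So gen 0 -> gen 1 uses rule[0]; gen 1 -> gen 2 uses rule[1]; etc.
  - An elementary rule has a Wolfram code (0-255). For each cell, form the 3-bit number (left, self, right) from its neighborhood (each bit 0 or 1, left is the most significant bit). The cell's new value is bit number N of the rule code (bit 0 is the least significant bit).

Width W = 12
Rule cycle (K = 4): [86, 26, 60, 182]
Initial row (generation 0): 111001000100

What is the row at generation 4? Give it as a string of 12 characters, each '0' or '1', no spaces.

Gen 0: 111001000100
Gen 1 (rule 86): 001111101110
Gen 2 (rule 26): 011000001001
Gen 3 (rule 60): 010100001101
Gen 4 (rule 182): 111110010011

Answer: 111110010011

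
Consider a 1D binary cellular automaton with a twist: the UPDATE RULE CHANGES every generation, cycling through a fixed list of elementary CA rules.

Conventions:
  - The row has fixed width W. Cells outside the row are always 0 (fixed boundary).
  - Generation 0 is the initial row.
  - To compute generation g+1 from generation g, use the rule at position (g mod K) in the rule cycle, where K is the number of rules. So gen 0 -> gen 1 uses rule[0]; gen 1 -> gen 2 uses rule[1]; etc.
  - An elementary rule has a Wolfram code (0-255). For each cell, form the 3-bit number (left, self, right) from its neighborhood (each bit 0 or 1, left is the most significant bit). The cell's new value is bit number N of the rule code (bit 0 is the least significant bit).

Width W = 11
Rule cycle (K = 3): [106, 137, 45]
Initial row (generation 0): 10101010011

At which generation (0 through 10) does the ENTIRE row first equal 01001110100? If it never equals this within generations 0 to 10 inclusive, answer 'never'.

Answer: 7

Derivation:
Gen 0: 10101010011
Gen 1 (rule 106): 01010100111
Gen 2 (rule 137): 00000000110
Gen 3 (rule 45): 11111110100
Gen 4 (rule 106): 10000011000
Gen 5 (rule 137): 00111010011
Gen 6 (rule 45): 10100110010
Gen 7 (rule 106): 01001110100
Gen 8 (rule 137): 00001100001
Gen 9 (rule 45): 11101001101
Gen 10 (rule 106): 10110011110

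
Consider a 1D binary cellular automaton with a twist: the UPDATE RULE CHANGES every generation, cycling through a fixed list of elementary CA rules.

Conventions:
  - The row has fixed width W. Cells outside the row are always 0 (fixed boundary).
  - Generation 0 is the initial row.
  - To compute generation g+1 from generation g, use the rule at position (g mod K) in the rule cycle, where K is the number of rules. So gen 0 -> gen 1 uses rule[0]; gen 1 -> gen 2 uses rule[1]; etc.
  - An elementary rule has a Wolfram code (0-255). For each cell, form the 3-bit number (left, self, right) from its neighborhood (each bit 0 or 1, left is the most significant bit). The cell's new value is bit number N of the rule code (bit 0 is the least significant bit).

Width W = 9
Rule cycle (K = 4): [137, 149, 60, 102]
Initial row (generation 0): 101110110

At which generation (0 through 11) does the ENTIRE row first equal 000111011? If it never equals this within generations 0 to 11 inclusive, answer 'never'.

Answer: never

Derivation:
Gen 0: 101110110
Gen 1 (rule 137): 001100100
Gen 2 (rule 149): 100010111
Gen 3 (rule 60): 110011100
Gen 4 (rule 102): 010100100
Gen 5 (rule 137): 000000001
Gen 6 (rule 149): 111111101
Gen 7 (rule 60): 100000011
Gen 8 (rule 102): 100000101
Gen 9 (rule 137): 001110000
Gen 10 (rule 149): 100101111
Gen 11 (rule 60): 110111000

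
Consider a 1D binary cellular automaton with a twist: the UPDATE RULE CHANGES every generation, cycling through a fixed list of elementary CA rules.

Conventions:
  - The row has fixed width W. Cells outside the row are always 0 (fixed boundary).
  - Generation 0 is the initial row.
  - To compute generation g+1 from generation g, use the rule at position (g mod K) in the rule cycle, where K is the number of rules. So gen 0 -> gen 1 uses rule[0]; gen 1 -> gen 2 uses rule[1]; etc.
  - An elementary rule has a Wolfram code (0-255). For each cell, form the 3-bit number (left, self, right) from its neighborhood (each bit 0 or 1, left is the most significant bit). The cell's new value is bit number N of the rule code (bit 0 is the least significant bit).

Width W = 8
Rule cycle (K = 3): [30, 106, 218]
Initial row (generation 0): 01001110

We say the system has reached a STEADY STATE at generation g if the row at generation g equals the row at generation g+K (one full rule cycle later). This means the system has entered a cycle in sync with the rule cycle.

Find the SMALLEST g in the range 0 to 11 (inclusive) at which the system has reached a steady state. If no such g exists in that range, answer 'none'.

Answer: 8

Derivation:
Gen 0: 01001110
Gen 1 (rule 30): 11111001
Gen 2 (rule 106): 10001010
Gen 3 (rule 218): 01010001
Gen 4 (rule 30): 11011011
Gen 5 (rule 106): 11111111
Gen 6 (rule 218): 11111111
Gen 7 (rule 30): 10000000
Gen 8 (rule 106): 00000000
Gen 9 (rule 218): 00000000
Gen 10 (rule 30): 00000000
Gen 11 (rule 106): 00000000
Gen 12 (rule 218): 00000000
Gen 13 (rule 30): 00000000
Gen 14 (rule 106): 00000000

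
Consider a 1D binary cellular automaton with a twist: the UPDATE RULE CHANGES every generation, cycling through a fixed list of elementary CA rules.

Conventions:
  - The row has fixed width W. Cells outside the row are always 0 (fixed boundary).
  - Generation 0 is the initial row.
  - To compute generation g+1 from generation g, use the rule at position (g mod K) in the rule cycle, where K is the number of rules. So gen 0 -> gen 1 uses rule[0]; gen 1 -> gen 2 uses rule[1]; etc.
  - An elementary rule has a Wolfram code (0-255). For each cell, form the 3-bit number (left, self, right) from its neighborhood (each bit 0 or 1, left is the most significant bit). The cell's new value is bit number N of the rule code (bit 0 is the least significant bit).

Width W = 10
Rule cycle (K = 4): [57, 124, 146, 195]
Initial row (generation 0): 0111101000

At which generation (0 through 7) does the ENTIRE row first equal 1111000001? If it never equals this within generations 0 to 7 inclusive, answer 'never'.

Answer: never

Derivation:
Gen 0: 0111101000
Gen 1 (rule 57): 0100010111
Gen 2 (rule 124): 0110011101
Gen 3 (rule 146): 1001101000
Gen 4 (rule 195): 0010100011
Gen 5 (rule 57): 1001011010
Gen 6 (rule 124): 1101111111
Gen 7 (rule 146): 0000111110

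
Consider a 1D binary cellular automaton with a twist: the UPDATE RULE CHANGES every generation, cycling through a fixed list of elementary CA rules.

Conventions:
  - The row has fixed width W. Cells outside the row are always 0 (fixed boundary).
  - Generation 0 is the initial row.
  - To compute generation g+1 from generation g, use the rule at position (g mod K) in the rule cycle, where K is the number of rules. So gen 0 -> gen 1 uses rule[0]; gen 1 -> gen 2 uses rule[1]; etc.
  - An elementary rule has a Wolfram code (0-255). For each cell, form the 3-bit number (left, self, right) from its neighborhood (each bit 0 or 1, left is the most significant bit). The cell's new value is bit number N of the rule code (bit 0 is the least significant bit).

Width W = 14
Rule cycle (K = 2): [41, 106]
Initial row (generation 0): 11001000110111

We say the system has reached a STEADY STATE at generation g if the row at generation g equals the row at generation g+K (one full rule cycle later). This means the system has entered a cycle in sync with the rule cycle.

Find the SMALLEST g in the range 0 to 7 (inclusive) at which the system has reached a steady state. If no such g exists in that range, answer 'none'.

Gen 0: 11001000110111
Gen 1 (rule 41): 10000010101100
Gen 2 (rule 106): 00000101011100
Gen 3 (rule 41): 11110010110001
Gen 4 (rule 106): 10010101110010
Gen 5 (rule 41): 00001011000000
Gen 6 (rule 106): 00010111000000
Gen 7 (rule 41): 11001100011111
Gen 8 (rule 106): 11011100110001
Gen 9 (rule 41): 10110000100100

Answer: none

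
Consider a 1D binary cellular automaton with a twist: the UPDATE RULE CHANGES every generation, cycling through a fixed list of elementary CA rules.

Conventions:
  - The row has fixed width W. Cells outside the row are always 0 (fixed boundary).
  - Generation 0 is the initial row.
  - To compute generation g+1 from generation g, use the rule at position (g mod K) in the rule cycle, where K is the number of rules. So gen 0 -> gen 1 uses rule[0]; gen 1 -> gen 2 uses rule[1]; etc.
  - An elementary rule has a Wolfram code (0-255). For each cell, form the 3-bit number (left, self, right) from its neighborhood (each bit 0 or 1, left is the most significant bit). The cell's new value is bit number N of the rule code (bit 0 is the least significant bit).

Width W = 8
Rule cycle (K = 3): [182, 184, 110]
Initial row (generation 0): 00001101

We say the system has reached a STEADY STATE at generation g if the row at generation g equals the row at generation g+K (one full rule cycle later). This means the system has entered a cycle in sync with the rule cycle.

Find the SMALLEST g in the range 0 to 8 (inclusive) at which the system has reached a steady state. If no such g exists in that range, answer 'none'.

Answer: none

Derivation:
Gen 0: 00001101
Gen 1 (rule 182): 00010011
Gen 2 (rule 184): 00001010
Gen 3 (rule 110): 00011110
Gen 4 (rule 182): 00101101
Gen 5 (rule 184): 00011010
Gen 6 (rule 110): 00111110
Gen 7 (rule 182): 01011101
Gen 8 (rule 184): 00111010
Gen 9 (rule 110): 01101110
Gen 10 (rule 182): 10010101
Gen 11 (rule 184): 01001010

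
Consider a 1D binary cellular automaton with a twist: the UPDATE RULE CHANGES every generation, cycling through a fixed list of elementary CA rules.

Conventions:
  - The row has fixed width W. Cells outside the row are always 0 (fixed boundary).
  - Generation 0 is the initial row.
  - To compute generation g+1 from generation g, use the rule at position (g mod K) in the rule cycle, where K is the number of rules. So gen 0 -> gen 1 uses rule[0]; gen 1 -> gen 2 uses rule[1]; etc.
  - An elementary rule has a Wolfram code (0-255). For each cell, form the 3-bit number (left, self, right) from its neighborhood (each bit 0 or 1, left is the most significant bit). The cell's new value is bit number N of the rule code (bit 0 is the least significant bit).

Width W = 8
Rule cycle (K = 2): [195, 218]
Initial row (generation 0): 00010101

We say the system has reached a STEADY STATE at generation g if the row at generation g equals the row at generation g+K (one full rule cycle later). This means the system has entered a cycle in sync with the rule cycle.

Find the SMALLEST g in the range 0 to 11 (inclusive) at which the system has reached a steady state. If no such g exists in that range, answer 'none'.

Answer: 6

Derivation:
Gen 0: 00010101
Gen 1 (rule 195): 11100000
Gen 2 (rule 218): 11110000
Gen 3 (rule 195): 01110111
Gen 4 (rule 218): 11110111
Gen 5 (rule 195): 01110011
Gen 6 (rule 218): 11111111
Gen 7 (rule 195): 01111111
Gen 8 (rule 218): 11111111
Gen 9 (rule 195): 01111111
Gen 10 (rule 218): 11111111
Gen 11 (rule 195): 01111111
Gen 12 (rule 218): 11111111
Gen 13 (rule 195): 01111111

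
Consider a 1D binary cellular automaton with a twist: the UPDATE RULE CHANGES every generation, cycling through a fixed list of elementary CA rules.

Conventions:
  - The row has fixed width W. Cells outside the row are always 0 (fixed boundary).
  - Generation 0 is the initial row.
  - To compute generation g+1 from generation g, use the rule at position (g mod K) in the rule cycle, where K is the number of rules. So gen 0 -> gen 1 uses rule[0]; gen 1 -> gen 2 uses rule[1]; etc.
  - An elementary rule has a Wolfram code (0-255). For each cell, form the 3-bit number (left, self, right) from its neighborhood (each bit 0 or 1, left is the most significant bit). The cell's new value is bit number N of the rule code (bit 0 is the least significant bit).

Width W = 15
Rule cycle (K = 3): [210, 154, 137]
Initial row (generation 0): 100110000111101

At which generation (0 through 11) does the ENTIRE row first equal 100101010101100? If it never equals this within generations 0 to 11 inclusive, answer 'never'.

Gen 0: 100110000111101
Gen 1 (rule 210): 011011001011100
Gen 2 (rule 154): 110010110011010
Gen 3 (rule 137): 100000100010000
Gen 4 (rule 210): 010001010101000
Gen 5 (rule 154): 101010000000100
Gen 6 (rule 137): 000000111110001
Gen 7 (rule 210): 000001011111010
Gen 8 (rule 154): 000010011110001
Gen 9 (rule 137): 111000011100100
Gen 10 (rule 210): 011100101111010
Gen 11 (rule 154): 111011001110001

Answer: never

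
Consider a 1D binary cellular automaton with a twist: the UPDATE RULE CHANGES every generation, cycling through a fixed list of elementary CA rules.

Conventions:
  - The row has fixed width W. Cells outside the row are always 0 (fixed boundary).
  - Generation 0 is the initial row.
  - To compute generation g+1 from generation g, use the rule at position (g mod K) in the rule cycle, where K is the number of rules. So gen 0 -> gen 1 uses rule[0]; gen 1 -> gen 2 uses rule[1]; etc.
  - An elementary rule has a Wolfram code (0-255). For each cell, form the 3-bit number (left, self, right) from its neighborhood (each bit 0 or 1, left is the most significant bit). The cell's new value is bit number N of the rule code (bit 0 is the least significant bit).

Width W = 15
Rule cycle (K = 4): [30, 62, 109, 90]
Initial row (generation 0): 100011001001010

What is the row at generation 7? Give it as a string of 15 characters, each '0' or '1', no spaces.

Gen 0: 100011001001010
Gen 1 (rule 30): 110110111111011
Gen 2 (rule 62): 101101100000110
Gen 3 (rule 109): 111111101110110
Gen 4 (rule 90): 100000101010111
Gen 5 (rule 30): 110001101010100
Gen 6 (rule 62): 101011011111110
Gen 7 (rule 109): 111111110000010

Answer: 111111110000010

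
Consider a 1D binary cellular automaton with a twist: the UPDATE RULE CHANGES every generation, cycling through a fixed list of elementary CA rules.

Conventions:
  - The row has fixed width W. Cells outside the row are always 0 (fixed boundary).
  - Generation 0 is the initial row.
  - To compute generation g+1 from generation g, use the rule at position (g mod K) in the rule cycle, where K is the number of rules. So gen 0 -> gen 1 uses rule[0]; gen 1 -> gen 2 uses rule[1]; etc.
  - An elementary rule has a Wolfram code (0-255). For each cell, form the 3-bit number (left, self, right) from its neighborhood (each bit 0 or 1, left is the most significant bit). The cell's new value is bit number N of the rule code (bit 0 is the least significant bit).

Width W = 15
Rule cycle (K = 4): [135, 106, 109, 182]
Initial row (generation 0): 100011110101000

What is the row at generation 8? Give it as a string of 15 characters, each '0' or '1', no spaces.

Answer: 111110111101010

Derivation:
Gen 0: 100011110101000
Gen 1 (rule 135): 101101100101011
Gen 2 (rule 106): 011111101010111
Gen 3 (rule 109): 010000111111101
Gen 4 (rule 182): 111001011111011
Gen 5 (rule 135): 010011001110000
Gen 6 (rule 106): 100111011010000
Gen 7 (rule 109): 100101111110111
Gen 8 (rule 182): 111110111101010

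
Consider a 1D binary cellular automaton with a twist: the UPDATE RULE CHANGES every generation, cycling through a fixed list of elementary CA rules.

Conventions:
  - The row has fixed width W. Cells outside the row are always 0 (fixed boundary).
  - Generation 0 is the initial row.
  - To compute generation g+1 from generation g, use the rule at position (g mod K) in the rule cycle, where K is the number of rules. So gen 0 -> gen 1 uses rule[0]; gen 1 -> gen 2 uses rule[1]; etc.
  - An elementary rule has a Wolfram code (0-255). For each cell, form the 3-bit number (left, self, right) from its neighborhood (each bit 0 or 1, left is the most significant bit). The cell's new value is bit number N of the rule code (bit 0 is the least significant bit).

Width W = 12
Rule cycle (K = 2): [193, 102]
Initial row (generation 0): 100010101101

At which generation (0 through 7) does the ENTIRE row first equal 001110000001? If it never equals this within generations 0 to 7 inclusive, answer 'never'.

Gen 0: 100010101101
Gen 1 (rule 193): 001000000100
Gen 2 (rule 102): 011000001100
Gen 3 (rule 193): 001011100101
Gen 4 (rule 102): 011100101111
Gen 5 (rule 193): 001100000111
Gen 6 (rule 102): 010100001001
Gen 7 (rule 193): 000001100000

Answer: never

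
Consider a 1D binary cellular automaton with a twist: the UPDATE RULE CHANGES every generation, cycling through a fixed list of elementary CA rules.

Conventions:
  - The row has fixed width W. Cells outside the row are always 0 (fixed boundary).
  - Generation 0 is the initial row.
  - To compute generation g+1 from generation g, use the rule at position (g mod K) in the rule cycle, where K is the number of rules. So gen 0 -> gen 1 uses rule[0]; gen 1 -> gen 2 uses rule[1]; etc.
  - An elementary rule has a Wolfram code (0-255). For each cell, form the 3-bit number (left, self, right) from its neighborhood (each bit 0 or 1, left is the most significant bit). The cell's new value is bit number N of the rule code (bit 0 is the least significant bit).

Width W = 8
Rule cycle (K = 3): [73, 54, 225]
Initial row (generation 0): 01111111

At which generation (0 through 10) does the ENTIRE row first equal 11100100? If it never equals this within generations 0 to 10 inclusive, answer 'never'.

Answer: never

Derivation:
Gen 0: 01111111
Gen 1 (rule 73): 01000001
Gen 2 (rule 54): 11100011
Gen 3 (rule 225): 01101001
Gen 4 (rule 73): 01100000
Gen 5 (rule 54): 10010000
Gen 6 (rule 225): 00000111
Gen 7 (rule 73): 11110101
Gen 8 (rule 54): 00001111
Gen 9 (rule 225): 11100111
Gen 10 (rule 73): 10100101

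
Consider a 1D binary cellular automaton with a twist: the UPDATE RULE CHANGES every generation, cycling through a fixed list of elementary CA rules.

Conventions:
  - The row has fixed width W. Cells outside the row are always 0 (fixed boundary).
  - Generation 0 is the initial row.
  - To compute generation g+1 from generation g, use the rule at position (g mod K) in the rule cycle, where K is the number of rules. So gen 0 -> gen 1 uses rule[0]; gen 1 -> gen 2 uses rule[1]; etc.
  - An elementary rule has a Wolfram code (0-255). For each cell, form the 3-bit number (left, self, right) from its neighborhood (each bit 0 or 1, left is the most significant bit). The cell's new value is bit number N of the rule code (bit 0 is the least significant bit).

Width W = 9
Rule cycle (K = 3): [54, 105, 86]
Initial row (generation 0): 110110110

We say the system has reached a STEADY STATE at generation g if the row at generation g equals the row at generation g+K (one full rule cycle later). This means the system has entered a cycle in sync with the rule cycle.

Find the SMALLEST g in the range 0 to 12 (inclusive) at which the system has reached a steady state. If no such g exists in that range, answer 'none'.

Answer: none

Derivation:
Gen 0: 110110110
Gen 1 (rule 54): 001001001
Gen 2 (rule 105): 100000000
Gen 3 (rule 86): 110000000
Gen 4 (rule 54): 001000000
Gen 5 (rule 105): 100011111
Gen 6 (rule 86): 110100001
Gen 7 (rule 54): 001110011
Gen 8 (rule 105): 101010011
Gen 9 (rule 86): 101011101
Gen 10 (rule 54): 111100011
Gen 11 (rule 105): 100101011
Gen 12 (rule 86): 111101001
Gen 13 (rule 54): 000011111
Gen 14 (rule 105): 111010001
Gen 15 (rule 86): 001011011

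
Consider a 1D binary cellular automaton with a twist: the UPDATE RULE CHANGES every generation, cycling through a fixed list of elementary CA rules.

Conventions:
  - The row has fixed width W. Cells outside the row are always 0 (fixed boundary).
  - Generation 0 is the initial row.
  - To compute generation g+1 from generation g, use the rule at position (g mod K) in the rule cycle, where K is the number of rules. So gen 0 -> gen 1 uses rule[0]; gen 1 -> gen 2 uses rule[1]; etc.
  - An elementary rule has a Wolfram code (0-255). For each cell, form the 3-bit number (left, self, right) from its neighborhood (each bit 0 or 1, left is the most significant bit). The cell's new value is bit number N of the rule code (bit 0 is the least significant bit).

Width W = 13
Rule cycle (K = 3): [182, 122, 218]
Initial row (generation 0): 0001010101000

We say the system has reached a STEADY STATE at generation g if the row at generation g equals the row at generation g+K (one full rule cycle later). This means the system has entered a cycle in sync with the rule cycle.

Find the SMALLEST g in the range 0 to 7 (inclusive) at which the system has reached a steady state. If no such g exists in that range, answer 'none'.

Answer: 3

Derivation:
Gen 0: 0001010101000
Gen 1 (rule 182): 0011111111100
Gen 2 (rule 122): 0110000000110
Gen 3 (rule 218): 1111000001111
Gen 4 (rule 182): 0110100010110
Gen 5 (rule 122): 1111010101111
Gen 6 (rule 218): 1111000001111
Gen 7 (rule 182): 0110100010110
Gen 8 (rule 122): 1111010101111
Gen 9 (rule 218): 1111000001111
Gen 10 (rule 182): 0110100010110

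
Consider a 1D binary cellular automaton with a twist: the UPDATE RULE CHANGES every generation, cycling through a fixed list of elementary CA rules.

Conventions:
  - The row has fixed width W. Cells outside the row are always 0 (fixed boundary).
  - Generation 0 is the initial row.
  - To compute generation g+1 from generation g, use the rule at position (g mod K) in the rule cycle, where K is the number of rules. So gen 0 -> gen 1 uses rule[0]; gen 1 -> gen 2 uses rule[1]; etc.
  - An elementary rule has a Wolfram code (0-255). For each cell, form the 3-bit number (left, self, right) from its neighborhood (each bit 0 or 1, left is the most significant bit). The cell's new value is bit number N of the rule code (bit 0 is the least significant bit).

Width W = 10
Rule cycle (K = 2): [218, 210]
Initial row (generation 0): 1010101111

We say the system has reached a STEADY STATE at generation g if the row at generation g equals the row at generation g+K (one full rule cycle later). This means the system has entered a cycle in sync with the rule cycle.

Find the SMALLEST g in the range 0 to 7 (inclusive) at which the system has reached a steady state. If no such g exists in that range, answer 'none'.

Answer: none

Derivation:
Gen 0: 1010101111
Gen 1 (rule 218): 0000001111
Gen 2 (rule 210): 0000010111
Gen 3 (rule 218): 0000100111
Gen 4 (rule 210): 0001011011
Gen 5 (rule 218): 0010011011
Gen 6 (rule 210): 0101101001
Gen 7 (rule 218): 1001100110
Gen 8 (rule 210): 0110111011
Gen 9 (rule 218): 1110111011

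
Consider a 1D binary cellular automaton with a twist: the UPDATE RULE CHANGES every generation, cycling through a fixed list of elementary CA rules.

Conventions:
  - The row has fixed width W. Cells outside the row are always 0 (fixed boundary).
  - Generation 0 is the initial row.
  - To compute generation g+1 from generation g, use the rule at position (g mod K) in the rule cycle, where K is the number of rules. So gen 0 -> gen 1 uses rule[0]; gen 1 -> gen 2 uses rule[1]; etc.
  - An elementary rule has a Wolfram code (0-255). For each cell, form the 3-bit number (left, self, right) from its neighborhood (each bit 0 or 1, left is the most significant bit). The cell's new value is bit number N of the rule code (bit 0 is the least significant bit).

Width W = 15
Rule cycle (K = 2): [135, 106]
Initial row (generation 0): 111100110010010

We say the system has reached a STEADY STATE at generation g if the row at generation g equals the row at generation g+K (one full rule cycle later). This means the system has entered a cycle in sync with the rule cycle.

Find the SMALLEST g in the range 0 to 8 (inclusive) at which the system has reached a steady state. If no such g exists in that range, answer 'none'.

Answer: none

Derivation:
Gen 0: 111100110010010
Gen 1 (rule 135): 011001000110110
Gen 2 (rule 106): 111010001111110
Gen 3 (rule 135): 010010110111100
Gen 4 (rule 106): 100101111100100
Gen 5 (rule 135): 101100111001101
Gen 6 (rule 106): 011101101011110
Gen 7 (rule 135): 101000001001100
Gen 8 (rule 106): 010000010011100
Gen 9 (rule 135): 110111110101001
Gen 10 (rule 106): 111100011010010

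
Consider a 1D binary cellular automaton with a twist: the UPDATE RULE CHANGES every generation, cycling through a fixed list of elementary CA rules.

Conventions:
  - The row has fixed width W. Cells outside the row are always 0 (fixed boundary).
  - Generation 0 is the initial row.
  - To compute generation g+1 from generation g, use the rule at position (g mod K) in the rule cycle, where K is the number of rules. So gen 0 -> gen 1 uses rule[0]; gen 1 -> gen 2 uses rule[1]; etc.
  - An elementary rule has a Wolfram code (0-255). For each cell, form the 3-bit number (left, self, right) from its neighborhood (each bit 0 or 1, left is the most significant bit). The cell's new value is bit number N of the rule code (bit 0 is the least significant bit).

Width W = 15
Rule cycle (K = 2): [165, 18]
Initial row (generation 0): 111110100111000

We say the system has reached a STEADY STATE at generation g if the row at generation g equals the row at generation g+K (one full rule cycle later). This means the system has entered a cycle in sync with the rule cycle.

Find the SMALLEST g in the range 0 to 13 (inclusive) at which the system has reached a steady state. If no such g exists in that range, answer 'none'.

Answer: 8

Derivation:
Gen 0: 111110100111000
Gen 1 (rule 165): 011101100010011
Gen 2 (rule 18): 100000010101100
Gen 3 (rule 165): 101111011110001
Gen 4 (rule 18): 000000000001010
Gen 5 (rule 165): 111111111101110
Gen 6 (rule 18): 000000000000001
Gen 7 (rule 165): 111111111111101
Gen 8 (rule 18): 000000000000000
Gen 9 (rule 165): 111111111111111
Gen 10 (rule 18): 000000000000000
Gen 11 (rule 165): 111111111111111
Gen 12 (rule 18): 000000000000000
Gen 13 (rule 165): 111111111111111
Gen 14 (rule 18): 000000000000000
Gen 15 (rule 165): 111111111111111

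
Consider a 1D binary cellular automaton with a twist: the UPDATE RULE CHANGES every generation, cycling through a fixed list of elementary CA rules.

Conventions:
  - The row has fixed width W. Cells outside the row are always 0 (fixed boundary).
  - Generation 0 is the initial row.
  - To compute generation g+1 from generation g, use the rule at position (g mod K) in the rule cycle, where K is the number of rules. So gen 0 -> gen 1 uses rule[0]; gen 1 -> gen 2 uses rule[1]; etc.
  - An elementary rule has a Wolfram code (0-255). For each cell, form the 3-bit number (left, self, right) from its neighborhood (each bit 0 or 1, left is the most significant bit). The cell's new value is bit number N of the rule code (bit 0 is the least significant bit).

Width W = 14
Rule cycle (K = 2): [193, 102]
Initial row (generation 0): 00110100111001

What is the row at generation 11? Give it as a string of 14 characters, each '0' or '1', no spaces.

Gen 0: 00110100111001
Gen 1 (rule 193): 10010000011000
Gen 2 (rule 102): 10110000101000
Gen 3 (rule 193): 00010110000011
Gen 4 (rule 102): 00111010000101
Gen 5 (rule 193): 10011000110000
Gen 6 (rule 102): 10101001010000
Gen 7 (rule 193): 00000000000111
Gen 8 (rule 102): 00000000001001
Gen 9 (rule 193): 11111111100000
Gen 10 (rule 102): 00000000100000
Gen 11 (rule 193): 11111110001111

Answer: 11111110001111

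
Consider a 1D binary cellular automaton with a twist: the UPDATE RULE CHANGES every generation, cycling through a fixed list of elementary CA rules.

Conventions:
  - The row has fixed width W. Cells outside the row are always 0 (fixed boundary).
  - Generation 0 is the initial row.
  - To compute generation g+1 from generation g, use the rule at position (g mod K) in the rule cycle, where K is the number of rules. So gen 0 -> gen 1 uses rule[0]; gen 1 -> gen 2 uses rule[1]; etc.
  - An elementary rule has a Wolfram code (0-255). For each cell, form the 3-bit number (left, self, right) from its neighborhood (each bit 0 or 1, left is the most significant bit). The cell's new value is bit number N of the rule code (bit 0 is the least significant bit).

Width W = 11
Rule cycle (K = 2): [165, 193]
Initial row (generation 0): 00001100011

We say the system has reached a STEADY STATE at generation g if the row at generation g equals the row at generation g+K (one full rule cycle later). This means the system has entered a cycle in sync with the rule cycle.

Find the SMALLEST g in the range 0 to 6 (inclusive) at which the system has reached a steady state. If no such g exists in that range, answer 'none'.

Gen 0: 00001100011
Gen 1 (rule 165): 11100001000
Gen 2 (rule 193): 01101100011
Gen 3 (rule 165): 00010001000
Gen 4 (rule 193): 11000100011
Gen 5 (rule 165): 00010101000
Gen 6 (rule 193): 11000000011
Gen 7 (rule 165): 00011111000
Gen 8 (rule 193): 11001111011

Answer: none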